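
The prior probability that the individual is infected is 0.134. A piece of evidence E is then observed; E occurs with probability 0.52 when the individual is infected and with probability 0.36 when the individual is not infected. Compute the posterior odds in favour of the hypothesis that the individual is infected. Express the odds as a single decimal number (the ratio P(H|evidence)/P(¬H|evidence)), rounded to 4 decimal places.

Posterior odds ≈ 0.2235

Prior odds = 0.134/(1−0.134) = 0.15473. In log-odds, ln(0.15473) = -1.8660.
Add log likelihood ratio: ln(1.4444) = 0.36772.
Posterior log-odds = -1.4983, so posterior odds = exp(-1.4983) = 0.22351.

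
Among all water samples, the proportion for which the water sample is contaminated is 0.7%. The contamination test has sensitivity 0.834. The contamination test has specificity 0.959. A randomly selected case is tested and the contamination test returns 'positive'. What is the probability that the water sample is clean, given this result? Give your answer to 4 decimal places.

Let H be the event that the water sample is contaminated. P(H) = 0.007, so P(¬H) = 0.993. With E the 'positive' result, P(E|H) = 0.834 and P(E|¬H) = 0.041.
P(E) = 0.834·0.007 + 0.041·0.993 = 0.0058380 + 0.040713 = 0.046551.
By Bayes' theorem, P(H|E) = 0.0058380 / 0.046551 = 0.1254. Hence P(¬H|E) = 1 − 0.1254 = 0.8746.

P(¬H | E) ≈ 0.8746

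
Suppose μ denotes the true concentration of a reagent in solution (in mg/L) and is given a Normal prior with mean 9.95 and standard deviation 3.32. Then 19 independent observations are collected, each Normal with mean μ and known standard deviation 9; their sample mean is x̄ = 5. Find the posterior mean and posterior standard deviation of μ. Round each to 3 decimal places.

With known σ, the Normal prior is conjugate. Weight on the data is w = (n/σ²)/(n/σ² + 1/τ₀²) = 0.234568/(0.234568+0.0907243) = 0.72110.
Posterior mean = w·x̄ + (1−w)·μ₀ = 0.72110·5 + 0.27890·9.95 = 6.381. Posterior variance = 1/(0.234568+0.0907243) = 3.07416, so SD = 1.753.

Posterior mean ≈ 6.381; posterior SD ≈ 1.753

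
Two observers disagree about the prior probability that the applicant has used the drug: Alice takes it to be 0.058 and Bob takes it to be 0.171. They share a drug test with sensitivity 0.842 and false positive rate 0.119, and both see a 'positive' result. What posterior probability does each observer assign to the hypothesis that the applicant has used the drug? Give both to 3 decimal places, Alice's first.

Alice: 0.303; Bob: 0.593

The likelihood ratio for a 'positive' result is 0.842/0.119 = 7.0756.
Alice: prior odds 0.058/0.942 = 0.061571; posterior odds 0.43565; posterior probability 0.303.
Bob: prior odds 0.171/0.829 = 0.20627; posterior odds 1.4595; posterior probability 0.593.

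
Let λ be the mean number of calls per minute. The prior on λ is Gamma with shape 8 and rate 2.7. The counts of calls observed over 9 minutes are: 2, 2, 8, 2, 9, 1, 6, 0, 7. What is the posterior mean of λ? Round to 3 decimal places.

Posterior mean ≈ 3.846

Total count ∑xᵢ = 37 over n = 9 minutes.
Gamma is conjugate to the Poisson likelihood: posterior is Gamma(shape = 8+37 = 45, rate = 2.7+9 = 11.7).
E[λ | data] = 45/11.7 = 3.846.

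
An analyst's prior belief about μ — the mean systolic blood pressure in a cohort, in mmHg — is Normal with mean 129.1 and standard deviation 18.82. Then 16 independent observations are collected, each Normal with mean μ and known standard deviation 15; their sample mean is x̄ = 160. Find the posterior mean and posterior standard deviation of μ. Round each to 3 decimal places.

Posterior mean ≈ 158.820; posterior SD ≈ 3.678

With known σ, the Normal prior is conjugate. Weight on the data is w = (n/σ²)/(n/σ² + 1/τ₀²) = 0.0711111/(0.0711111+0.00282332) = 0.96181.
Posterior mean = w·x̄ + (1−w)·μ₀ = 0.96181·160 + 0.038187·129.1 = 158.820. Posterior variance = 1/(0.0711111+0.00282332) = 13.5255, so SD = 3.678.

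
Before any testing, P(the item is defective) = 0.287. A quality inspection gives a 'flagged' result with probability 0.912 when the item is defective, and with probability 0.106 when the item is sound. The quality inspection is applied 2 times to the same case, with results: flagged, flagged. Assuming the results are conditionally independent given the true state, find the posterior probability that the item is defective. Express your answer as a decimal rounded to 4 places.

With H the event that the item is defective, the joint likelihood of the observed sequence is P(data|H) = 0.912·0.912 = 0.83174 and P(data|¬H) = 0.106·0.106 = 0.011236.
Bayes: P(H|data) = 0.287·0.83174 / (0.287·0.83174 + 0.713·0.011236) = 0.23871/0.24672 = 0.9675.

Posterior P(H) ≈ 0.9675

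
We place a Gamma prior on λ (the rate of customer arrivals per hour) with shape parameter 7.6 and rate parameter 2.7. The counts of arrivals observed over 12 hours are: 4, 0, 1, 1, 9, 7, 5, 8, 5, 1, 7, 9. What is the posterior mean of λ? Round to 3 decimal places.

Posterior mean ≈ 4.395

Total count ∑xᵢ = 57 over n = 12 hours.
Gamma is conjugate to the Poisson likelihood: posterior is Gamma(shape = 7.6+57 = 64.6, rate = 2.7+12 = 14.7).
Posterior mean = shape/rate = 64.6/14.7 = 4.395.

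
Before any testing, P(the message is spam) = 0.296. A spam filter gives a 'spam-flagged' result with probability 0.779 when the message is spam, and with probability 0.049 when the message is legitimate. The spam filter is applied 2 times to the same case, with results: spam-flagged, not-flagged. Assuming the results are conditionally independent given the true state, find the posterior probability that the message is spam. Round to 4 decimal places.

Posterior P(H) ≈ 0.6084

Let H be the event that the message is spam; start with P(H) = 0.296. P('spam-flagged'|H) = 0.779, P('spam-flagged'|¬H) = 0.049.
Update on result 1 ('spam-flagged'): P(H) ← 0.779·0.2960 / (0.779·0.2960 + 0.049·0.7040) = 0.23058/0.26508 = 0.8699.
Update on result 2 ('not-flagged'): P(H) ← 0.221·0.8699 / (0.221·0.8699 + 0.951·0.1301) = 0.19224/0.31600 = 0.6084.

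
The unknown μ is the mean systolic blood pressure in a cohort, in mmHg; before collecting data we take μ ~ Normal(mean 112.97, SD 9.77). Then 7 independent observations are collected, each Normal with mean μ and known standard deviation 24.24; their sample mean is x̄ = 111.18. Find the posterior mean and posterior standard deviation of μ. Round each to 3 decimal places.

Posterior mean ≈ 112.018; posterior SD ≈ 6.683

With known σ, the Normal prior is conjugate. Weight on the data is w = (n/σ²)/(n/σ² + 1/τ₀²) = 0.0119133/(0.0119133+0.0104764) = 0.53209.
Posterior mean = w·x̄ + (1−w)·μ₀ = 0.53209·111.18 + 0.46791·112.97 = 112.018. Posterior variance = 1/(0.0119133+0.0104764) = 44.6634, so SD = 6.683.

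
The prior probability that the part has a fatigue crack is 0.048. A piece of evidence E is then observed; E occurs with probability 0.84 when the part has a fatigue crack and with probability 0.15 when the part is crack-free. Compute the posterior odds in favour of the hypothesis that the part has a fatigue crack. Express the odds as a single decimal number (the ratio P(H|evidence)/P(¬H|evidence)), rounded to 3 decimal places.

Posterior odds ≈ 0.282

Prior odds = 0.048/(1−0.048) = 0.050420.
Likelihood ratio for E = 0.84/0.15 = 5.6000.
Posterior odds = prior odds × LR = 0.28235.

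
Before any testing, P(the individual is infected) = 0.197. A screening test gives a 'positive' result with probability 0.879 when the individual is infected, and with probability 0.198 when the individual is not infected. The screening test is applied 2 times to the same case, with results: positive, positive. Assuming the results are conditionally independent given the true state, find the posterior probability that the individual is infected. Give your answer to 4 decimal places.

Posterior P(H) ≈ 0.8286

Let H be the event that the individual is infected; start with P(H) = 0.197. P('positive'|H) = 0.879, P('positive'|¬H) = 0.198.
Update on result 1 ('positive'): P(H) ← 0.879·0.1970 / (0.879·0.1970 + 0.198·0.8030) = 0.17316/0.33216 = 0.5213.
Update on result 2 ('positive'): P(H) ← 0.879·0.5213 / (0.879·0.5213 + 0.198·0.4787) = 0.45825/0.55302 = 0.8286.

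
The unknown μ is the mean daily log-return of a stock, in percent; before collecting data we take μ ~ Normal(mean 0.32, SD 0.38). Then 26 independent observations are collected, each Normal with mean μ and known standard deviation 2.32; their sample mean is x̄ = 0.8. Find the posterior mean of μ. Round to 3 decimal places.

Posterior mean ≈ 0.517

With known σ, the Normal prior is conjugate. Weight on the data is w = (n/σ²)/(n/σ² + 1/τ₀²) = 4.83056/(4.83056+6.92521) = 0.41091.
Posterior mean = w·x̄ + (1−w)·μ₀ = 0.41091·0.8 + 0.58909·0.32 = 0.517.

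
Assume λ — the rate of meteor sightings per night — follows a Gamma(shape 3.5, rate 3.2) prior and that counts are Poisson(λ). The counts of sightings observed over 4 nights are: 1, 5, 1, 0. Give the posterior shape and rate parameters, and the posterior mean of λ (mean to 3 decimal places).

Total count ∑xᵢ = 7 over n = 4 nights.
Gamma is conjugate to the Poisson likelihood: posterior is Gamma(shape = 3.5+7 = 10.5, rate = 3.2+4 = 7.2).
E[λ | data] = 10.5/7.2 = 1.458.

Posterior: Gamma(shape=10.5, rate=7.2); mean ≈ 1.458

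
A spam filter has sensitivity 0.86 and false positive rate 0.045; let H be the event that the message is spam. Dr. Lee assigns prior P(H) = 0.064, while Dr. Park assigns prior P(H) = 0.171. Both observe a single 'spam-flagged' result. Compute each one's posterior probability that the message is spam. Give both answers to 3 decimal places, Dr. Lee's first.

Dr. Lee: 0.566; Dr. Park: 0.798

P('+'|H) = 0.86, P('+'|¬H) = 0.045.
Dr. Lee: numerator 0.86·0.064 = 0.055040; evidence = 0.055040+0.045·0.936 = 0.097160; posterior = 0.566.
Dr. Park: numerator 0.86·0.171 = 0.14706; evidence = 0.14706+0.045·0.829 = 0.18437; posterior = 0.798.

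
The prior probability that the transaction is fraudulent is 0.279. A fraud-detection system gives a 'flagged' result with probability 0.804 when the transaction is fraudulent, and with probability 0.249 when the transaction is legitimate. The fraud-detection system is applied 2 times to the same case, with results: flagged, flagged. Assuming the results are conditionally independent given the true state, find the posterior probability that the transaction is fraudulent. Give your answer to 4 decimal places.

Posterior P(H) ≈ 0.8014

With H the event that the transaction is fraudulent, the joint likelihood of the observed sequence is P(data|H) = 0.804·0.804 = 0.64642 and P(data|¬H) = 0.249·0.249 = 0.062001.
Bayes: P(H|data) = 0.279·0.64642 / (0.279·0.64642 + 0.721·0.062001) = 0.18035/0.22505 = 0.8014.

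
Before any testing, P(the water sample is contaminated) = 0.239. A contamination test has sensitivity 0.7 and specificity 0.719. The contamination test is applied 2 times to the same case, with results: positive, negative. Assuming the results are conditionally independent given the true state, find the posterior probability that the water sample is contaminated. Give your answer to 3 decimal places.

Posterior P(H) ≈ 0.246

Let H be the event that the water sample is contaminated; start with P(H) = 0.239. P('positive'|H) = 0.7, P('positive'|¬H) = 0.281.
Update on result 1 ('positive'): P(H) ← 0.7·0.2390 / (0.7·0.2390 + 0.281·0.7610) = 0.16730/0.38114 = 0.4389.
Update on result 2 ('negative'): P(H) ← 0.3·0.4389 / (0.3·0.4389 + 0.719·0.5611) = 0.13168/0.53508 = 0.2461.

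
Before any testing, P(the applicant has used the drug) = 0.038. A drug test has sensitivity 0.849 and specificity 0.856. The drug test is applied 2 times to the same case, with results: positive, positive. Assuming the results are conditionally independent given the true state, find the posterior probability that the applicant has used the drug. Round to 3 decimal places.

Let H be the event that the applicant has used the drug; start with P(H) = 0.038. P('positive'|H) = 0.849, P('positive'|¬H) = 0.144.
Update on result 1 ('positive'): P(H) ← 0.849·0.0380 / (0.849·0.0380 + 0.144·0.9620) = 0.032262/0.17079 = 0.1889.
Update on result 2 ('positive'): P(H) ← 0.849·0.1889 / (0.849·0.1889 + 0.144·0.8111) = 0.16037/0.27717 = 0.5786.

Posterior P(H) ≈ 0.579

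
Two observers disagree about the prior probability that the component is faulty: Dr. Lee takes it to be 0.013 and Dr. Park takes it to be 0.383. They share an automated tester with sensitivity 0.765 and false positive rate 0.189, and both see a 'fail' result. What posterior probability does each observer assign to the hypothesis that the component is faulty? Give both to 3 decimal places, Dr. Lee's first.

P('+'|H) = 0.765, P('+'|¬H) = 0.189.
Dr. Lee: numerator 0.765·0.013 = 0.0099450; evidence = 0.0099450+0.189·0.987 = 0.19649; posterior = 0.051.
Dr. Park: numerator 0.765·0.383 = 0.29300; evidence = 0.29300+0.189·0.617 = 0.40961; posterior = 0.715.

Dr. Lee: 0.051; Dr. Park: 0.715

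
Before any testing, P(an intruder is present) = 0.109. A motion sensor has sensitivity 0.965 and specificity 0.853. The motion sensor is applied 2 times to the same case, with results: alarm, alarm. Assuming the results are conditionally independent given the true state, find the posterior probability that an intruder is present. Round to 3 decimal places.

With H the event that an intruder is present, the joint likelihood of the observed sequence is P(data|H) = 0.965·0.965 = 0.93122 and P(data|¬H) = 0.147·0.147 = 0.021609.
Bayes: P(H|data) = 0.109·0.93122 / (0.109·0.93122 + 0.891·0.021609) = 0.10150/0.12076 = 0.8406.

Posterior P(H) ≈ 0.841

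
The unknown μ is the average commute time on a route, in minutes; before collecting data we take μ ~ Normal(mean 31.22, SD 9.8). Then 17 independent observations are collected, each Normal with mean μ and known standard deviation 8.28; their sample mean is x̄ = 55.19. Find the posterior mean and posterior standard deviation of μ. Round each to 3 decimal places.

Posterior mean ≈ 54.224; posterior SD ≈ 1.967

Prior precision 1/τ₀² = 1/9.8² = 0.0104123; data precision n/σ² = 17/8.28² = 0.247964.
Posterior precision = 0.0104123 + 0.247964 = 0.258376, giving posterior SD = 1/√0.258376 = 1.967.
Posterior mean = (0.0104123·31.22 + 0.247964·55.19) / 0.258376 = 54.224.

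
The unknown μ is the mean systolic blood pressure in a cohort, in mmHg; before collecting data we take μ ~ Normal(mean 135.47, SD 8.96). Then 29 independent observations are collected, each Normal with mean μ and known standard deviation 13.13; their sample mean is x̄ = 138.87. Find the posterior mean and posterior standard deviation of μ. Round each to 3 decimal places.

Posterior mean ≈ 138.636; posterior SD ≈ 2.353

With known σ, the Normal prior is conjugate. Weight on the data is w = (n/σ²)/(n/σ² + 1/τ₀²) = 0.168216/(0.168216+0.0124562) = 0.93106.
Posterior mean = w·x̄ + (1−w)·μ₀ = 0.93106·138.87 + 0.068943·135.47 = 138.636. Posterior variance = 1/(0.168216+0.0124562) = 5.53487, so SD = 2.353.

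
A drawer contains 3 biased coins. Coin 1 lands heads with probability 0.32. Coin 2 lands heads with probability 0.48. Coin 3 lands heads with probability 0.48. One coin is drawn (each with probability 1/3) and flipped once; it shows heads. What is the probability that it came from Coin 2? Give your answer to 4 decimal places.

Posterior probability ≈ 0.3750

P(heads|C1) = 0.32; P(heads|C2) = 0.48; P(heads|C3) = 0.48.
Prior × likelihood for each source: 0.333333·0.32=0.1067, 0.333333·0.48=0.1600, 0.333333·0.48=0.1600. Summing gives P(heads) = 0.42667.
P(Coin 2 | heads) = 0.1600 / 0.42667 = 0.3750.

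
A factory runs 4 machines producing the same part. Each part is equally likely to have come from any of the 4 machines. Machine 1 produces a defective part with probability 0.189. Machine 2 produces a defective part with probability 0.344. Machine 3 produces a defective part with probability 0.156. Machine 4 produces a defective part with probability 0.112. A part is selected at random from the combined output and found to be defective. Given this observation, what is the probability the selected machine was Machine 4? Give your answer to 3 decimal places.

Tabulate prior·likelihood by source: [1] prior 0.25, lik 0.189, product 0.04725; [2] prior 0.25, lik 0.344, product 0.08600; [3] prior 0.25, lik 0.156, product 0.03900; [4] prior 0.25, lik 0.112, product 0.02800.
Normalizing constant = 0.20025; the posterior for Machine 4 is its product over the sum, 0.02800/0.20025 = 0.140.

Posterior probability ≈ 0.140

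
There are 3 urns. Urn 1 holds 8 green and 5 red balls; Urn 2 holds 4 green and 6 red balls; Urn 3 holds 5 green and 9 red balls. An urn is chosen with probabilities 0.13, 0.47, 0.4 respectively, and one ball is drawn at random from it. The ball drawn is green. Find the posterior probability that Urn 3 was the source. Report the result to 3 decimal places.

Posterior probability ≈ 0.348

Tabulate prior·likelihood by source: [1] prior 0.13, lik 0.6154, product 0.08000; [2] prior 0.47, lik 0.4, product 0.1880; [3] prior 0.4, lik 0.3571, product 0.1429.
Normalizing constant = 0.41086; the posterior for Urn 3 is its product over the sum, 0.1429/0.41086 = 0.348.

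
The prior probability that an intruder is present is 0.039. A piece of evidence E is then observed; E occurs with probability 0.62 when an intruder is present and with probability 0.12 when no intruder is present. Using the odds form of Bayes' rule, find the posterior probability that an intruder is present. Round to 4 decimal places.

Prior odds = 0.039/(1−0.039) = 0.040583.
Likelihood ratio for E = 0.62/0.12 = 5.1667.
Posterior odds = prior odds × LR = 0.20968.
Posterior probability = odds/(1+odds) = 0.20968/1.2097 = 0.1733.

Posterior probability ≈ 0.1733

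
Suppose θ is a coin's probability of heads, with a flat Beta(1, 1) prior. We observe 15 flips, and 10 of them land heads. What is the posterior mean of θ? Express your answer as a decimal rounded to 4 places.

Posterior mean ≈ 0.6471

Observing 10 successes and 5 failures updates Beta(1, 1) by adding the success and failure counts to the two shape parameters: α = 1+10 = 11, β = 1+5 = 6.
Posterior mean = α/(α+β) = 11/17 = 0.6471.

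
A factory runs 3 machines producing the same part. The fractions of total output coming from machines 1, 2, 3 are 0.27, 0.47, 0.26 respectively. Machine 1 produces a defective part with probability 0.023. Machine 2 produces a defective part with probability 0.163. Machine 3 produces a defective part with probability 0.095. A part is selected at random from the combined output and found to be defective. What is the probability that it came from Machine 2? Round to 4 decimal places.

Posterior probability ≈ 0.7125

Tabulate prior·likelihood by source: [1] prior 0.27, lik 0.023, product 0.006210; [2] prior 0.47, lik 0.163, product 0.07661; [3] prior 0.26, lik 0.095, product 0.02470.
Normalizing constant = 0.10752; the posterior for Machine 2 is its product over the sum, 0.07661/0.10752 = 0.7125.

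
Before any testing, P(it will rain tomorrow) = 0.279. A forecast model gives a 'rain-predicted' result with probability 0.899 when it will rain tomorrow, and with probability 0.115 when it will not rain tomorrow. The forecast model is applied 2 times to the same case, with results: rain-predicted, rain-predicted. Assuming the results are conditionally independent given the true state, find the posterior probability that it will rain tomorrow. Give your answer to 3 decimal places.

Posterior P(H) ≈ 0.959

With H the event that it will rain tomorrow, the joint likelihood of the observed sequence is P(data|H) = 0.899·0.899 = 0.80820 and P(data|¬H) = 0.115·0.115 = 0.013225.
Bayes: P(H|data) = 0.279·0.80820 / (0.279·0.80820 + 0.721·0.013225) = 0.22549/0.23502 = 0.9594.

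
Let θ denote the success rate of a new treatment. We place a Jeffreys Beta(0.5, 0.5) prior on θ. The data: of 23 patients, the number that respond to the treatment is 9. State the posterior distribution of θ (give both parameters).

Observing 9 successes and 14 failures updates Beta(0.5, 0.5) by adding the success and failure counts to the two shape parameters: α = 0.5+9 = 9.5, β = 0.5+14 = 14.5.

Posterior: Beta(9.5, 14.5)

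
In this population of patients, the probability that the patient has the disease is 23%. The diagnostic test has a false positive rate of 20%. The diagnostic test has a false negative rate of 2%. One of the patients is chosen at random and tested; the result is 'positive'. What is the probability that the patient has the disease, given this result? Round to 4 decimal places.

Let H be the event that the patient has the disease. P(H) = 0.23, so P(¬H) = 0.77. With E the 'positive' result, P(E|H) = 0.98 and P(E|¬H) = 0.2.
P(E) = 0.98·0.23 + 0.2·0.77 = 0.22540 + 0.15400 = 0.37940.
By Bayes' theorem, P(H|E) = 0.22540 / 0.37940 = 0.5941.

P(H | E) ≈ 0.5941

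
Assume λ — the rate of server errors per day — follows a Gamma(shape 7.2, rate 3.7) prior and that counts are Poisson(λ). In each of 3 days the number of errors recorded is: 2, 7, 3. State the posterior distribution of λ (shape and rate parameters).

The Poisson likelihood adds the total count to the shape and the number of exposure periods to the rate. Here ∑xᵢ = 12 and n = 3, so shape 7.2→19.2 and rate 3.7→6.7.

Posterior: Gamma(shape=19.2, rate=6.7)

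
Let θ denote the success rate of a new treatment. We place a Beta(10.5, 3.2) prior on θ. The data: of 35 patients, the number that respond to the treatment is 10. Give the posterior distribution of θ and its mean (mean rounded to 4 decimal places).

Posterior: Beta(20.5, 28.2); mean ≈ 0.4209

The binomial likelihood is conjugate to the Beta prior: with 10 successes and 25 failures, the posterior is Beta(10.5+10, 3.2+25) = Beta(20.5, 28.2).
Posterior mean = α/(α+β) = 20.5/48.7 = 0.4209.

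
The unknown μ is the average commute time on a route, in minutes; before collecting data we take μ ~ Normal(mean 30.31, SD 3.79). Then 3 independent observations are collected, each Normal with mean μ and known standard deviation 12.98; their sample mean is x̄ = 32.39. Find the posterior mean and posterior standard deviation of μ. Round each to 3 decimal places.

Posterior mean ≈ 30.734; posterior SD ≈ 3.382

With known σ, the Normal prior is conjugate. Weight on the data is w = (n/σ²)/(n/σ² + 1/τ₀²) = 0.0178062/(0.0178062+0.0696180) = 0.20368.
Posterior mean = w·x̄ + (1−w)·μ₀ = 0.20368·32.39 + 0.79632·30.31 = 30.734. Posterior variance = 1/(0.0178062+0.0696180) = 11.4385, so SD = 3.382.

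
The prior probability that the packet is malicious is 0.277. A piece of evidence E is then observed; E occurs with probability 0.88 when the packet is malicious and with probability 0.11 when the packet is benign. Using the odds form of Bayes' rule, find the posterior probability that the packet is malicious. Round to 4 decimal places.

Posterior probability ≈ 0.7540

Prior odds = 0.277/(1−0.277) = 0.38313.
Likelihood ratio for E = 0.88/0.11 = 8.0000.
Posterior odds = prior odds × LR = 3.0650.
Posterior probability = odds/(1+odds) = 3.0650/4.0650 = 0.7540.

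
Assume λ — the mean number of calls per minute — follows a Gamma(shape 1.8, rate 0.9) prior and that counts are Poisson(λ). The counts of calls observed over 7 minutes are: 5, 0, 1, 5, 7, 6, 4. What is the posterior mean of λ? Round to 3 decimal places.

Posterior mean ≈ 3.772

Total count ∑xᵢ = 28 over n = 7 minutes.
Gamma is conjugate to the Poisson likelihood: posterior is Gamma(shape = 1.8+28 = 29.8, rate = 0.9+7 = 7.9).
E[λ | data] = 29.8/7.9 = 3.772.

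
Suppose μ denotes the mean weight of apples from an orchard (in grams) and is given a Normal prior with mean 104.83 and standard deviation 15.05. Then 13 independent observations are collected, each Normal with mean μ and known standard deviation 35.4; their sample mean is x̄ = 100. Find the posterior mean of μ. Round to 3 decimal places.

Posterior mean ≈ 101.442

With known σ, the Normal prior is conjugate. Weight on the data is w = (n/σ²)/(n/σ² + 1/τ₀²) = 0.0103738/(0.0103738+0.00441496) = 0.70146.
Posterior mean = w·x̄ + (1−w)·μ₀ = 0.70146·100 + 0.29854·104.83 = 101.442.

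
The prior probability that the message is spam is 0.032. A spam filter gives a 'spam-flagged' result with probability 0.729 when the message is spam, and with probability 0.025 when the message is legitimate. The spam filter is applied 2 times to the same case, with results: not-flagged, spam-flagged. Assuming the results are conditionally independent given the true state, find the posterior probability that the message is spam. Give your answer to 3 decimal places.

Posterior P(H) ≈ 0.211

With H the event that the message is spam, the joint likelihood of the observed sequence is P(data|H) = 0.271·0.729 = 0.19756 and P(data|¬H) = 0.975·0.025 = 0.024375.
Bayes: P(H|data) = 0.032·0.19756 / (0.032·0.19756 + 0.968·0.024375) = 0.0063219/0.029917 = 0.2113.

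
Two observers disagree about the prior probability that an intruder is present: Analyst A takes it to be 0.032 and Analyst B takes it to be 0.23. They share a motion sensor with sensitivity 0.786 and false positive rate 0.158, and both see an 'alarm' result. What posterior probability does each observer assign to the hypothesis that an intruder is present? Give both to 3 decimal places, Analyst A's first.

Analyst A: 0.141; Analyst B: 0.598

The likelihood ratio for an 'alarm' result is 0.786/0.158 = 4.9747.
Analyst A: prior odds 0.032/0.968 = 0.033058; posterior odds 0.16445; posterior probability 0.141.
Analyst B: prior odds 0.23/0.77 = 0.29870; posterior odds 1.4859; posterior probability 0.598.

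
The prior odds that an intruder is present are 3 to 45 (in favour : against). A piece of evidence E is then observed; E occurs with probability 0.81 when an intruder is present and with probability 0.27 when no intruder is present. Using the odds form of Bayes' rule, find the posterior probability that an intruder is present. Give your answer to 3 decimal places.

Prior odds = 3/45 = 0.066667.
Likelihood ratio for E = 0.81/0.27 = 3.0000.
Posterior odds = prior odds × LR = 0.20000.
Posterior probability = odds/(1+odds) = 0.20000/1.2000 = 0.167.

Posterior probability ≈ 0.167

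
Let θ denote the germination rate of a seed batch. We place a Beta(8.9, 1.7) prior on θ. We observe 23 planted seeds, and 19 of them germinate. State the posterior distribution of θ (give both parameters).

Posterior: Beta(27.9, 5.7)

The binomial likelihood is conjugate to the Beta prior: with 19 successes and 4 failures, the posterior is Beta(8.9+19, 1.7+4) = Beta(27.9, 5.7).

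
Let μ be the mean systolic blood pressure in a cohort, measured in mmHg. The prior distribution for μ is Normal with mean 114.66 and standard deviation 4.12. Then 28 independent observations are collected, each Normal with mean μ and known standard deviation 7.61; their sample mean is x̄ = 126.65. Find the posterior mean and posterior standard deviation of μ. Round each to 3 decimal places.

Posterior mean ≈ 125.348; posterior SD ≈ 1.358

With known σ, the Normal prior is conjugate. Weight on the data is w = (n/σ²)/(n/σ² + 1/τ₀²) = 0.483491/(0.483491+0.0589122) = 0.89139.
Posterior mean = w·x̄ + (1−w)·μ₀ = 0.89139·126.65 + 0.10861·114.66 = 125.348. Posterior variance = 1/(0.483491+0.0589122) = 1.84365, so SD = 1.358.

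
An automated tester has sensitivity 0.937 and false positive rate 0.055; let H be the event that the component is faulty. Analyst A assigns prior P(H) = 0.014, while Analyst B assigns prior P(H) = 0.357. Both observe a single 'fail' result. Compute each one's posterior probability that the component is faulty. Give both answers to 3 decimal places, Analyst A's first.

The likelihood ratio for a 'fail' result is 0.937/0.055 = 17.036.
Analyst A: prior odds 0.014/0.986 = 0.014199; posterior odds 0.24190; posterior probability 0.195.
Analyst B: prior odds 0.357/0.643 = 0.55521; posterior odds 9.4588; posterior probability 0.904.

Analyst A: 0.195; Analyst B: 0.904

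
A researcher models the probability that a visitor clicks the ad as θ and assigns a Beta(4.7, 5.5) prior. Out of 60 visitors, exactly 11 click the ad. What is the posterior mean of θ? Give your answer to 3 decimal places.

Observing 11 successes and 49 failures updates Beta(4.7, 5.5) by adding the success and failure counts to the two shape parameters: α = 4.7+11 = 15.7, β = 5.5+49 = 54.5.
Posterior mean = α/(α+β) = 15.7/70.2 = 0.224.

Posterior mean ≈ 0.224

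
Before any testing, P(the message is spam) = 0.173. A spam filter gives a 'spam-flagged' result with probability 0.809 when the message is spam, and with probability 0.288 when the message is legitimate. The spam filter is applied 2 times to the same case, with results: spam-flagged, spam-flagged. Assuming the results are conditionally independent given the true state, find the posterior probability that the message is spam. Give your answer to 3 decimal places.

Posterior P(H) ≈ 0.623

With H the event that the message is spam, the joint likelihood of the observed sequence is P(data|H) = 0.809·0.809 = 0.65448 and P(data|¬H) = 0.288·0.288 = 0.082944.
Bayes: P(H|data) = 0.173·0.65448 / (0.173·0.65448 + 0.827·0.082944) = 0.11323/0.18182 = 0.6227.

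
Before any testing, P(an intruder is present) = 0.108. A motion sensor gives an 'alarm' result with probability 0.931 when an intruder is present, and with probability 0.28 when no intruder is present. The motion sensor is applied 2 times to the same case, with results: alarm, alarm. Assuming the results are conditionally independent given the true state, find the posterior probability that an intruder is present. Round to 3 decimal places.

Posterior P(H) ≈ 0.572

Let H be the event that an intruder is present; start with P(H) = 0.108. P('alarm'|H) = 0.931, P('alarm'|¬H) = 0.28.
Update on result 1 ('alarm'): P(H) ← 0.931·0.1080 / (0.931·0.1080 + 0.28·0.8920) = 0.10055/0.35031 = 0.2870.
Update on result 2 ('alarm'): P(H) ← 0.931·0.2870 / (0.931·0.2870 + 0.28·0.7130) = 0.26722/0.46685 = 0.5724.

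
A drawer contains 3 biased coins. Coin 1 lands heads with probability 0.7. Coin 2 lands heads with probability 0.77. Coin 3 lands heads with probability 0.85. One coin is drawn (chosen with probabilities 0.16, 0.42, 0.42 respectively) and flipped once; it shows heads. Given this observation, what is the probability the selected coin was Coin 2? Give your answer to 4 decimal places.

Posterior probability ≈ 0.4081

P(heads|C1) = 0.7; P(heads|C2) = 0.77; P(heads|C3) = 0.85.
Prior × likelihood for each source: 0.16·0.7=0.1120, 0.42·0.77=0.3234, 0.42·0.85=0.3570. Summing gives P(heads) = 0.79240.
P(Coin 2 | heads) = 0.3234 / 0.79240 = 0.4081.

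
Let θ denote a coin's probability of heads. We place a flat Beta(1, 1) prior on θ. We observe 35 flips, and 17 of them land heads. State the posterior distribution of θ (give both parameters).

The binomial likelihood is conjugate to the Beta prior: with 17 successes and 18 failures, the posterior is Beta(1+17, 1+18) = Beta(18, 19).

Posterior: Beta(18, 19)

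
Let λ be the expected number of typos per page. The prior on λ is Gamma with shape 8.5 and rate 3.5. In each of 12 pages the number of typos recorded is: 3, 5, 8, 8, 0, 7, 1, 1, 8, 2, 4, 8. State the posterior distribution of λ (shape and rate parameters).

The Poisson likelihood adds the total count to the shape and the number of exposure periods to the rate. Here ∑xᵢ = 55 and n = 12, so shape 8.5→63.5 and rate 3.5→15.5.

Posterior: Gamma(shape=63.5, rate=15.5)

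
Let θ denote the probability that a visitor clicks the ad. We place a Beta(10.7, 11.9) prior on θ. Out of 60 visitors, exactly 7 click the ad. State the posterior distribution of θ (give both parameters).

Observing 7 successes and 53 failures updates Beta(10.7, 11.9) by adding the success and failure counts to the two shape parameters: α = 10.7+7 = 17.7, β = 11.9+53 = 64.9.

Posterior: Beta(17.7, 64.9)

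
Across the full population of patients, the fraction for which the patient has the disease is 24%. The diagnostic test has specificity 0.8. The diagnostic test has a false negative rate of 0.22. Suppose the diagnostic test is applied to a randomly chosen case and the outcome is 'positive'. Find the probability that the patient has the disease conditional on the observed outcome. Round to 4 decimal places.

Let H be the event that the patient has the disease. P(H) = 0.24, so P(¬H) = 0.76. With E the 'positive' result, P(E|H) = 0.78 and P(E|¬H) = 0.2.
P(E) = 0.78·0.24 + 0.2·0.76 = 0.18720 + 0.15200 = 0.33920.
By Bayes' theorem, P(H|E) = 0.18720 / 0.33920 = 0.5519.

P(H | E) ≈ 0.5519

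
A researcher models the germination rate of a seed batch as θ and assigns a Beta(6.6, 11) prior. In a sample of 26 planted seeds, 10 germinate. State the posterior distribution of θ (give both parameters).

Posterior: Beta(16.6, 27)

The binomial likelihood is conjugate to the Beta prior: with 10 successes and 16 failures, the posterior is Beta(6.6+10, 11+16) = Beta(16.6, 27).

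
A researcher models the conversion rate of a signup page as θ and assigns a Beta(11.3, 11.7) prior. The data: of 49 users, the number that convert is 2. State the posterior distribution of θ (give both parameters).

Posterior: Beta(13.3, 58.7)

Observing 2 successes and 47 failures updates Beta(11.3, 11.7) by adding the success and failure counts to the two shape parameters: α = 11.3+2 = 13.3, β = 11.7+47 = 58.7.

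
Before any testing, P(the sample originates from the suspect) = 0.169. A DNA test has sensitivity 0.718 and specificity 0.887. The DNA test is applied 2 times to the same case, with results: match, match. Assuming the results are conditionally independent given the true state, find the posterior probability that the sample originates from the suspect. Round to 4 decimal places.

Let H be the event that the sample originates from the suspect; start with P(H) = 0.169. P('match'|H) = 0.718, P('match'|¬H) = 0.113.
Update on result 1 ('match'): P(H) ← 0.718·0.1690 / (0.718·0.1690 + 0.113·0.8310) = 0.12134/0.21525 = 0.5637.
Update on result 2 ('match'): P(H) ← 0.718·0.5637 / (0.718·0.5637 + 0.113·0.4363) = 0.40476/0.45406 = 0.8914.

Posterior P(H) ≈ 0.8914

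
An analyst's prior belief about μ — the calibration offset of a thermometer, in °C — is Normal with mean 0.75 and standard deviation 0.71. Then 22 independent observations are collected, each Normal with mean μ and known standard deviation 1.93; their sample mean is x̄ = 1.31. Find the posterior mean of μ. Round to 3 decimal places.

With known σ, the Normal prior is conjugate. Weight on the data is w = (n/σ²)/(n/σ² + 1/τ₀²) = 5.90620/(5.90620+1.98373) = 0.74857.
Posterior mean = w·x̄ + (1−w)·μ₀ = 0.74857·1.31 + 0.25143·0.75 = 1.169.

Posterior mean ≈ 1.169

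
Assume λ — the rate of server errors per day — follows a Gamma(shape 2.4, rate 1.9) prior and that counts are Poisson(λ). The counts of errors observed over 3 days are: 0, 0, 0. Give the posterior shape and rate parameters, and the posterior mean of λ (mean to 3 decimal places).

Posterior: Gamma(shape=2.4, rate=4.9); mean ≈ 0.490

Total count ∑xᵢ = 0 over n = 3 days.
Gamma is conjugate to the Poisson likelihood: posterior is Gamma(shape = 2.4+0 = 2.4, rate = 1.9+3 = 4.9).
E[λ | data] = 2.4/4.9 = 0.490.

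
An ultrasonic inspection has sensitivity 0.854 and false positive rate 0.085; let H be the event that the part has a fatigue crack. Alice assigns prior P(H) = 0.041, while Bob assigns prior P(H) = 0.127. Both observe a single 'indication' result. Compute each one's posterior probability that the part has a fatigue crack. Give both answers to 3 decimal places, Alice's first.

The likelihood ratio for an 'indication' result is 0.854/0.085 = 10.047.
Alice: prior odds 0.041/0.959 = 0.042753; posterior odds 0.42954; posterior probability 0.300.
Bob: prior odds 0.127/0.873 = 0.14548; posterior odds 1.4616; posterior probability 0.594.

Alice: 0.300; Bob: 0.594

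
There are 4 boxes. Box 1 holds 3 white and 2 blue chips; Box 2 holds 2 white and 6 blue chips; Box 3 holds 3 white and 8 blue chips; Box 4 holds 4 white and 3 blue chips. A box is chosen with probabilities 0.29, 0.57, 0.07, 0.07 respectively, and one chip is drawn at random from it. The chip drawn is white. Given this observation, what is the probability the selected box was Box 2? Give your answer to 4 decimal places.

P(white|Box 1) = 0.6; P(white|Box 2) = 0.25; P(white|Box 3) = 0.2727; P(white|Box 4) = 0.5714.
Prior × likelihood for each source: 0.29·0.6=0.1740, 0.57·0.25=0.1425, 0.07·0.2727=0.01909, 0.07·0.5714=0.04000. Summing gives P(white) = 0.37559.
P(Box 2 | white) = 0.1425 / 0.37559 = 0.3794.

Posterior probability ≈ 0.3794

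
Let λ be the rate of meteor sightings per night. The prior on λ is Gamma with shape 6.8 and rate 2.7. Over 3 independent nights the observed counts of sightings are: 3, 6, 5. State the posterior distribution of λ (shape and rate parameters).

Total count ∑xᵢ = 14 over n = 3 nights.
Gamma is conjugate to the Poisson likelihood: posterior is Gamma(shape = 6.8+14 = 20.8, rate = 2.7+3 = 5.7).

Posterior: Gamma(shape=20.8, rate=5.7)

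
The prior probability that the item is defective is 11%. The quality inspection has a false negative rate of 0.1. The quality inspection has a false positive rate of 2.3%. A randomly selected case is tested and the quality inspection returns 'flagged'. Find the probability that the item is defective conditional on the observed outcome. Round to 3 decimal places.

P(H | E) ≈ 0.829

Write H for 'the item is defective'. Prior odds H:¬H = 0.11/0.89 = 0.12360. For the 'flagged' outcome, the likelihood ratio is 0.9/0.023 = 39.130.
Posterior odds = 0.12360 × 39.130 = 4.8363, so P(H|E) = 4.8363/(1+4.8363) = 0.829.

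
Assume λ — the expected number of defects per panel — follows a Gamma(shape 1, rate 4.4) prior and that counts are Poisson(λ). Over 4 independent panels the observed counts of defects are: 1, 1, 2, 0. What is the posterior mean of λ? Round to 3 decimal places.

Posterior mean ≈ 0.595

Total count ∑xᵢ = 4 over n = 4 panels.
Gamma is conjugate to the Poisson likelihood: posterior is Gamma(shape = 1+4 = 5, rate = 4.4+4 = 8.4).
Posterior mean = shape/rate = 5/8.4 = 0.595.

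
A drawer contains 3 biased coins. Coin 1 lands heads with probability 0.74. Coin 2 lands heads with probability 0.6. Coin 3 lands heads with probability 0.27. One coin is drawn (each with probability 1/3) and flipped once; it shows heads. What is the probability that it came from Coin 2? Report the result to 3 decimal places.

Tabulate prior·likelihood by source: [1] prior 0.333333, lik 0.74, product 0.2467; [2] prior 0.333333, lik 0.6, product 0.2000; [3] prior 0.333333, lik 0.27, product 0.09000.
Normalizing constant = 0.53667; the posterior for Coin 2 is its product over the sum, 0.2000/0.53667 = 0.373.

Posterior probability ≈ 0.373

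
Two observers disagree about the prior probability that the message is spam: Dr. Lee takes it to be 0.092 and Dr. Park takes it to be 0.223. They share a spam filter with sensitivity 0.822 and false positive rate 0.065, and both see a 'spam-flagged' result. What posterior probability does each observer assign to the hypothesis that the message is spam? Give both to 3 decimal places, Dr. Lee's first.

The likelihood ratio for a 'spam-flagged' result is 0.822/0.065 = 12.646.
Dr. Lee: prior odds 0.092/0.908 = 0.10132; posterior odds 1.2813; posterior probability 0.562.
Dr. Park: prior odds 0.223/0.777 = 0.28700; posterior odds 3.6295; posterior probability 0.784.

Dr. Lee: 0.562; Dr. Park: 0.784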